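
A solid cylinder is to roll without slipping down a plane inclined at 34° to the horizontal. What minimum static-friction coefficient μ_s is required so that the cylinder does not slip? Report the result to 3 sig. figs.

μ_min ≈ 0.225

The moment of inertia is (1/2)MR², giving k ≡ I/(MR²) = 0.5.
Along the incline Mg sinθ − f = Ma, and torque about the center fR = Iα = kMR²(a/R) gives f = kMa.
These give a = g sinθ/(1+k) and the required friction f = kMg sinθ/(1+k).
The normal force is N = Mg cosθ, so μ_min = f/N = k tanθ/(1+k).
μ_min = 0.5 × tan34° / 1.5 ≈ 0.225.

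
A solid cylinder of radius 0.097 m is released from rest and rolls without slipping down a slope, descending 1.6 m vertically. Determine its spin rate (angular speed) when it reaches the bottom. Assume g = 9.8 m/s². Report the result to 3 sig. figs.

Here I = (1/2)MR², so the shape factor k = I/(MR²) = 0.5.
Pure rolling means v = ωR; then KE = ½Mv² + ½I(v/R)² = ½(1+k)Mv² = (3/4)Mv².
Energy conservation Mgh = ½(1+k)Mv² gives v = √(2gh/(1+k)) = √(2 × 9.8 × 1.6 / 1.5) = 4.572 m/s.
The angular speed follows from ω = v/R = 4.572/0.097 ≈ 47.1 rad/s.

ω ≈ 47.1 rad/s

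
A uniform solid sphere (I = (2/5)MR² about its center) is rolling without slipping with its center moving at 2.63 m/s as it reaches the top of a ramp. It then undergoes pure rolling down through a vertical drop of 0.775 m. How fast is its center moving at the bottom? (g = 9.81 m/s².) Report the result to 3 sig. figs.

v ≈ 4.22 m/s

For this body I = (2/5)MR², i.e. k = I/(MR²) = 0.4.
Pure rolling means v = ωR; then KE = ½Mv² + ½I(v/R)² = ½(1+k)Mv² = (7/10)Mv².
Energy conservation: (7/10)Mv₀² + Mgh = (7/10)Mv², so v² = v₀² + 2gh/(1+k).
v = √(2.63² + 2×9.81×0.775/1.4) = √17.78 ≈ 4.22 m/s.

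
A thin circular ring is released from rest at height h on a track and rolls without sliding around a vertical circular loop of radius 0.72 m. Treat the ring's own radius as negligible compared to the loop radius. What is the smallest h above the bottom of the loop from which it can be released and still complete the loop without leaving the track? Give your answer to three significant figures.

h_min ≈ 2.16 m

For this body I = MR², i.e. k = I/(MR²) = 1.
At the top of the loop, the minimum-contact condition is Mg = Mv_top²/r, so v_top² = gr.
With ω = v/R, the kinetic energy at speed v is ½(1+k)Mv² = Mv².
Energy conservation from release (height h) to the top (height 2r): Mgh = Mg(2r) + M·gr.
Thus h_min = 2r + (1+k)r/2 = r(2 + 2/2) = 0.72 × 3 ≈ 2.16 m.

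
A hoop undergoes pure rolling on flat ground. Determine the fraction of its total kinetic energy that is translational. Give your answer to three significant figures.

Here I = MR², so the shape factor k = I/(MR²) = 1.
With ω = v/R, KE_trans = ½Mv² and KE_rot = ½Iω² = ½kMv², so KE_total = ½(1+k)Mv².
The translational fraction is therefore 1/(1+k) = 1/2 ≈ 0.500.

fraction ≈ 0.500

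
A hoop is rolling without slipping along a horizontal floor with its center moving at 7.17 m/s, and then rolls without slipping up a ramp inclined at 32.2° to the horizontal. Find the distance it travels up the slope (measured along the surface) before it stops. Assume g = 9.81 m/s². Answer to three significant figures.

d ≈ 9.83 m

Here I = MR², so the shape factor k = I/(MR²) = 1.
Rolling without slipping gives ω = v/R, so the total kinetic energy is ½Mv² + ½Iω² = ½(1+k)Mv² = Mv².
Setting this equal to Mgh gives the vertical rise h = (1+k)v₀²/(2g) = 2×7.17²/(2×9.81) = 5.24 m.
Along the incline, d = h/sinθ = 5.24/sin32.2° ≈ 9.83 m.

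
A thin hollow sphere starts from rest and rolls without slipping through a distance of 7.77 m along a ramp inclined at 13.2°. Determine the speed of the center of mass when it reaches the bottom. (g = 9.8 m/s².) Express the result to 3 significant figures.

v ≈ 4.57 m/s

Here I = (2/3)MR², so the shape factor k = I/(MR²) = 2/3.
The rolling condition ω = v/R makes the rotational term ½I(v/R)² = ½kMv², so KE_total = ½(1+k)Mv² = (5/6)Mv².
The vertical drop is h = L sinθ = 7.77 × sin13.2° = 1.774 m.
Energy conservation: Mgh = (5/6)Mv², so v = √(2gh/(1+k)) = √(2 × 9.8 × 1.774 / 1.667) ≈ 4.57 m/s.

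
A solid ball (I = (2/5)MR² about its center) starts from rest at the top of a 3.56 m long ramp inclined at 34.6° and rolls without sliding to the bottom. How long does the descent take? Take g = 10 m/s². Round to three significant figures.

The moment of inertia is (2/5)MR², giving k ≡ I/(MR²) = 0.4.
Translational: Mg sinθ − f = Ma. Rotational about the CM: fR = Iα = kMRa, so f = kMa.
Hence a = g sinθ/(1+k) = 10×sin34.6°/1.4 = 4.056 m/s².
With constant a from rest, t = √(2L/a) = √(2·3.56/4.056) ≈ 1.32 s.

t ≈ 1.32 s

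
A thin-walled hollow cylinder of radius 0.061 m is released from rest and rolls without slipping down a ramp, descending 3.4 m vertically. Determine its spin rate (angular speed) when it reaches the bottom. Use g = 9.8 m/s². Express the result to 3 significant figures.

ω ≈ 94.6 rad/s

For this body I = MR², i.e. k = I/(MR²) = 1.
The rolling condition ω = v/R makes the rotational term ½I(v/R)² = ½kMv², so KE_total = ½(1+k)Mv² = Mv².
Energy conservation Mgh = ½(1+k)Mv² gives v = √(2gh/(1+k)) = √(2 × 9.8 × 3.4 / 2) = 5.772 m/s.
The angular speed follows from ω = v/R = 5.772/0.061 ≈ 94.6 rad/s.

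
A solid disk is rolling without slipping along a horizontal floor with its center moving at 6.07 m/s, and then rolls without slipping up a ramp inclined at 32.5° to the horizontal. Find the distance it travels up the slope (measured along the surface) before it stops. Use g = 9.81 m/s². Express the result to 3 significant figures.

Here I = (1/2)MR², so the shape factor k = I/(MR²) = 0.5.
Since it rolls without slipping, ω = v/R and KE = ½Mv² + ½Iω² = ½(1+k)Mv² = (3/4)Mv².
Setting this equal to Mgh gives the vertical rise h = (1+k)v₀²/(2g) = 1.5×6.07²/(2×9.81) = 2.817 m.
The distance along the slope is d = h/sinθ = 2.817/sin32.5° ≈ 5.24 m.

d ≈ 5.24 m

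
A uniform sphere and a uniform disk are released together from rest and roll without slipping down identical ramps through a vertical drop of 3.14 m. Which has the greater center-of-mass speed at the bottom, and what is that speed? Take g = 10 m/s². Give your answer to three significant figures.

the uniform sphere, at v ≈ 6.70 m/s

For rolling without slipping, Mgh = ½(1+k)Mv² where k = I/(MR²), so v = √(2gh/(1+k)).
Uniform sphere: k = 0.4, giving v = √(2×10×3.14/1.4) = 6.698 m/s.
Uniform disk: k = 0.5, giving v = √(2×10×3.14/1.5) = 6.47 m/s.
The smaller k wins: the uniform sphere, at ≈ 6.70 m/s.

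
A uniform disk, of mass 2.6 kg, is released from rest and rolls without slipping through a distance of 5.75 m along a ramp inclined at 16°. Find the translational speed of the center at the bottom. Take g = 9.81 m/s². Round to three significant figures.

v ≈ 4.55 m/s

With I = (1/2)MR², the ratio k = I/(MR²) is 0.5.
Rolling without slipping gives ω = v/R, so the total kinetic energy is ½Mv² + ½Iω² = ½(1+k)Mv² = (3/4)Mv².
The vertical drop is h = L sinθ = 5.75 × sin16° = 1.585 m.
Energy conservation: Mgh = (3/4)Mv², so v = √(2gh/(1+k)) = √(2 × 9.81 × 1.585 / 1.5) ≈ 4.55 m/s.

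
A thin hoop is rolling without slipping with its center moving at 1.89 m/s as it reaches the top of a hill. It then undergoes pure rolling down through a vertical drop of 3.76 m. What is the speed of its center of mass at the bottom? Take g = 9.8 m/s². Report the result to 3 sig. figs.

v ≈ 6.36 m/s

The moment of inertia is MR², giving k ≡ I/(MR²) = 1.
Pure rolling means v = ωR; then KE = ½Mv² + ½I(v/R)² = ½(1+k)Mv² = Mv².
Energy conservation: Mv₀² + Mgh = Mv², so v² = v₀² + 2gh/(1+k).
v = √(1.89² + 2×9.8×3.76/2) = √40.42 ≈ 6.36 m/s.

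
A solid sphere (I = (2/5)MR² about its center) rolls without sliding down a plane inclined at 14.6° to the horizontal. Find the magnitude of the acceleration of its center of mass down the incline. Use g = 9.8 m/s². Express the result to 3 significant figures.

The moment of inertia is (2/5)MR², giving k ≡ I/(MR²) = 0.4.
Along the incline Mg sinθ − f = Ma, and torque about the center fR = Iα = kMR²(a/R) gives f = kMa.
Eliminating f: Mg sinθ = (1+k)Ma, so a = g sinθ/(1+k) = 9.8 × sin14.6° / 1.4 ≈ 1.76 m/s².

a ≈ 1.76 m/s²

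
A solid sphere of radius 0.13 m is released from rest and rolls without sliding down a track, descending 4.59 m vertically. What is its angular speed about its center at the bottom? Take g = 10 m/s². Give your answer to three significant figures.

ω ≈ 62.3 rad/s

With I = (2/5)MR², the ratio k = I/(MR²) is 0.4.
Pure rolling means v = ωR; then KE = ½Mv² + ½I(v/R)² = ½(1+k)Mv² = (7/10)Mv².
Energy conservation Mgh = ½(1+k)Mv² gives v = √(2gh/(1+k)) = √(2 × 10 × 4.59 / 1.4) = 8.098 m/s.
The angular speed follows from ω = v/R = 8.098/0.13 ≈ 62.3 rad/s.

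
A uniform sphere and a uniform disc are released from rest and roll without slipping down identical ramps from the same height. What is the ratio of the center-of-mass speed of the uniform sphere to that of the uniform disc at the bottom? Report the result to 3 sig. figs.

Each satisfies Mgh = ½(1+k)Mv² with k = I/(MR²), so v ∝ 1/√(1+k).
For the uniform sphere k = 0.4; for the uniform disc k = 0.5.
v₁/v₂ = √((1+k₂)/(1+k₁)) = √(1.5/1.4) ≈ 1.04.

v_ratio ≈ 1.04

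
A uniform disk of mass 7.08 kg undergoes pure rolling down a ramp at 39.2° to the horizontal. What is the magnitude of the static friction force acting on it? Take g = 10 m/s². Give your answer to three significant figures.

The moment of inertia is (1/2)MR², giving k ≡ I/(MR²) = 0.5.
Along the incline Mg sinθ − f = Ma, and torque about the center fR = Iα = kMR²(a/R) gives f = kMa.
Combining, a = g sinθ/(1+k) and f = kMa = kMg sinθ/(1+k).
f = 0.5 × 7.08 × 10 × sin39.2° / 1.5 ≈ 14.9 N.

f ≈ 14.9 N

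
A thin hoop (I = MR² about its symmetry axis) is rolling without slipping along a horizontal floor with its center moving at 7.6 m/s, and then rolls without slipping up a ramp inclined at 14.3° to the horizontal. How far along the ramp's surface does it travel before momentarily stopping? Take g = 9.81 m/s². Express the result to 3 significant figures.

d ≈ 23.8 m

Here I = MR², so the shape factor k = I/(MR²) = 1.
Rolling without slipping gives ω = v/R, so the total kinetic energy is ½Mv² + ½Iω² = ½(1+k)Mv² = Mv².
Setting this equal to Mgh gives the vertical rise h = (1+k)v₀²/(2g) = 2×7.6²/(2×9.81) = 5.888 m.
Along the incline, d = h/sinθ = 5.888/sin14.3° ≈ 23.8 m.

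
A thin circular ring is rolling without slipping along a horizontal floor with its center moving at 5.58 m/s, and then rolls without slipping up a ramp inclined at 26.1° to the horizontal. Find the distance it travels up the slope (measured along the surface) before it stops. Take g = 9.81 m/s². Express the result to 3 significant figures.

The moment of inertia is MR², giving k ≡ I/(MR²) = 1.
Since it rolls without slipping, ω = v/R and KE = ½Mv² + ½Iω² = ½(1+k)Mv² = Mv².
Setting this equal to Mgh gives the vertical rise h = (1+k)v₀²/(2g) = 2×5.58²/(2×9.81) = 3.174 m.
The distance along the slope is d = h/sinθ = 3.174/sin26.1° ≈ 7.21 m.

d ≈ 7.21 m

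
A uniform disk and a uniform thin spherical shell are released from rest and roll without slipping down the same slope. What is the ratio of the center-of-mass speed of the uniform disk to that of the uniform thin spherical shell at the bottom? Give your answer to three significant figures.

Each satisfies Mgh = ½(1+k)Mv² with k = I/(MR²), so v ∝ 1/√(1+k).
For the uniform disk k = 0.5; for the uniform thin spherical shell k = 2/3.
v₁/v₂ = √((1+k₂)/(1+k₁)) = √(1.667/1.5) ≈ 1.05.

v_ratio ≈ 1.05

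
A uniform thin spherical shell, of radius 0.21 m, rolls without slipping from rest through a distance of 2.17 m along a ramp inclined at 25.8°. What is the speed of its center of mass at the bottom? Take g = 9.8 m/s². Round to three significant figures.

v ≈ 3.33 m/s

For this body I = (2/3)MR², i.e. k = I/(MR²) = 2/3.
Pure rolling means v = ωR; then KE = ½Mv² + ½I(v/R)² = ½(1+k)Mv² = (5/6)Mv².
The vertical drop is h = L sinθ = 2.17 × sin25.8° = 0.9445 m.
Setting Mgh = (5/6)Mv² gives v = √(2gh/(1+k)) = √(2·9.8·0.9445/1.667) ≈ 3.33 m/s.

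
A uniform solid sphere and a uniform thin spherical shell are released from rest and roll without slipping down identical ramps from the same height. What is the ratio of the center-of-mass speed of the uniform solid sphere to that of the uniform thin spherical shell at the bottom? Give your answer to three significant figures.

Each satisfies Mgh = ½(1+k)Mv² with k = I/(MR²), so v ∝ 1/√(1+k).
For the uniform solid sphere k = 0.4; for the uniform thin spherical shell k = 2/3.
v₁/v₂ = √((1+k₂)/(1+k₁)) = √(1.667/1.4) ≈ 1.09.

v_ratio ≈ 1.09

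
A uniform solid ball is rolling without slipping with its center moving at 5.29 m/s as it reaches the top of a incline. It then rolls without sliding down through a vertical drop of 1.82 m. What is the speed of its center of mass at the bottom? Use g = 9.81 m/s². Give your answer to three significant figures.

With I = (2/5)MR², the ratio k = I/(MR²) is 0.4.
Pure rolling means v = ωR; then KE = ½Mv² + ½I(v/R)² = ½(1+k)Mv² = (7/10)Mv².
Energy conservation: (7/10)Mv₀² + Mgh = (7/10)Mv², so v² = v₀² + 2gh/(1+k).
v = √(5.29² + 2×9.81×1.82/1.4) = √53.49 ≈ 7.31 m/s.

v ≈ 7.31 m/s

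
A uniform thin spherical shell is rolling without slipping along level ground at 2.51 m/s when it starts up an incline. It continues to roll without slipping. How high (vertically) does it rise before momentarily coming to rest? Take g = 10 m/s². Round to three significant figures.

With I = (2/3)MR², the ratio k = I/(MR²) is 2/3.
Rolling without slipping gives ω = v/R, so the total kinetic energy is ½Mv² + ½Iω² = ½(1+k)Mv² = (5/6)Mv².
All of this converts to potential energy at the highest point: (5/6)Mv₀² = Mgh.
Thus h = (1+k)v₀²/(2g) = 1.667 × 2.51² / (2 × 10) ≈ 0.525 m.

h ≈ 0.525 m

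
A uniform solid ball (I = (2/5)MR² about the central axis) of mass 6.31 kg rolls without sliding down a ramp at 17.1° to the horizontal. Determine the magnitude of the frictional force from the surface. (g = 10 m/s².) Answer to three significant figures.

The moment of inertia is (2/5)MR², giving k ≡ I/(MR²) = 0.4.
Along the incline Mg sinθ − f = Ma, and torque about the center fR = Iα = kMR²(a/R) gives f = kMa.
Combining, a = g sinθ/(1+k) and f = kMa = kMg sinθ/(1+k).
f = 0.4 × 6.31 × 10 × sin17.1° / 1.4 ≈ 5.30 N.

f ≈ 5.30 N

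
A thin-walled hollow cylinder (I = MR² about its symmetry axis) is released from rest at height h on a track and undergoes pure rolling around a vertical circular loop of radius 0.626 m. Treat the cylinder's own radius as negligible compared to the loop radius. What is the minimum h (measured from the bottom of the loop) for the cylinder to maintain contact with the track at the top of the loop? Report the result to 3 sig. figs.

The moment of inertia is MR², giving k ≡ I/(MR²) = 1.
At the top of the loop, the minimum-contact condition is Mg = Mv_top²/r, so v_top² = gr.
With ω = v/R, the kinetic energy at speed v is ½(1+k)Mv² = Mv².
Energy conservation from release (height h) to the top (height 2r): Mgh = Mg(2r) + M·gr.
Thus h_min = 2r + (1+k)r/2 = r(2 + 2/2) = 0.626 × 3 ≈ 1.88 m.

h_min ≈ 1.88 m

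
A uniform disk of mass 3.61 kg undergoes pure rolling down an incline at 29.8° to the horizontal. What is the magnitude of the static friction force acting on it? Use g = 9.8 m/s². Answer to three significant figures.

The moment of inertia is (1/2)MR², giving k ≡ I/(MR²) = 0.5.
Along the incline Mg sinθ − f = Ma, and torque about the center fR = Iα = kMR²(a/R) gives f = kMa.
Combining, a = g sinθ/(1+k) and f = kMa = kMg sinθ/(1+k).
f = 0.5 × 3.61 × 9.8 × sin29.8° / 1.5 ≈ 5.86 N.

f ≈ 5.86 N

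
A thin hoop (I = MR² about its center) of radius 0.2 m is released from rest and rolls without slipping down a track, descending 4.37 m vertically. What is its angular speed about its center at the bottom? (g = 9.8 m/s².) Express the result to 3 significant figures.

Here I = MR², so the shape factor k = I/(MR²) = 1.
Since it rolls without slipping, ω = v/R and KE = ½Mv² + ½Iω² = ½(1+k)Mv² = Mv².
Energy conservation Mgh = ½(1+k)Mv² gives v = √(2gh/(1+k)) = √(2 × 9.8 × 4.37 / 2) = 6.544 m/s.
Then ω = v/R = 6.544 / 0.2 ≈ 32.7 rad/s.

ω ≈ 32.7 rad/s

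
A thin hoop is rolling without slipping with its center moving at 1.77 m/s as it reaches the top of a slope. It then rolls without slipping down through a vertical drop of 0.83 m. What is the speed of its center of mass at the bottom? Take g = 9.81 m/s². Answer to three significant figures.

v ≈ 3.36 m/s

For this body I = MR², i.e. k = I/(MR²) = 1.
Since it rolls without slipping, ω = v/R and KE = ½Mv² + ½Iω² = ½(1+k)Mv² = Mv².
Conserving energy between top and bottom: Mv² = Mv₀² + Mgh, hence v² = v₀² + 2gh/(1+k).
v = √(1.77² + 2×9.81×0.83/2) = √11.28 ≈ 3.36 m/s.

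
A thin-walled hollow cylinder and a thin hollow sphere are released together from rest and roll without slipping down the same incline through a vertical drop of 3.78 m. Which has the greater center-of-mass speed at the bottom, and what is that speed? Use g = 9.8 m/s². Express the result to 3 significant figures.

the thin hollow sphere, at v ≈ 6.67 m/s

For rolling without slipping, Mgh = ½(1+k)Mv² where k = I/(MR²), so v = √(2gh/(1+k)).
Thin-walled hollow cylinder: k = 1, giving v = √(2×9.8×3.78/2) = 6.086 m/s.
Thin hollow sphere: k = 2/3, giving v = √(2×9.8×3.78/1.667) = 6.667 m/s.
The smaller k wins: the thin hollow sphere, at ≈ 6.67 m/s.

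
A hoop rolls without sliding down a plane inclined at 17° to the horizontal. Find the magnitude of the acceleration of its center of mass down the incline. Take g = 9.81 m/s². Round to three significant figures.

a ≈ 1.43 m/s²

The moment of inertia is MR², giving k ≡ I/(MR²) = 1.
Along the incline Mg sinθ − f = Ma, and torque about the center fR = Iα = kMR²(a/R) gives f = kMa.
Eliminating f: Mg sinθ = (1+k)Ma, so a = g sinθ/(1+k) = 9.81 × sin17° / 2 ≈ 1.43 m/s².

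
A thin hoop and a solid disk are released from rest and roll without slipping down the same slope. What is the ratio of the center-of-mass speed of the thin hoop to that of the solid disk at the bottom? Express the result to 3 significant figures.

v_ratio ≈ 0.866

Each satisfies Mgh = ½(1+k)Mv² with k = I/(MR²), so v ∝ 1/√(1+k).
For the thin hoop k = 1; for the solid disk k = 0.5.
v₁/v₂ = √((1+k₂)/(1+k₁)) = √(1.5/2) ≈ 0.866.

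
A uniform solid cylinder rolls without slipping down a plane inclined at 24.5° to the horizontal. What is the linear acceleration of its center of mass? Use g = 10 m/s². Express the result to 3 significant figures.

The moment of inertia is (1/2)MR², giving k ≡ I/(MR²) = 0.5.
Newton's second law down the slope: Mg sinθ − f = Ma. The torque equation fR = Iα (with α = a/R) gives f = kMa.
Eliminating f: Mg sinθ = (1+k)Ma, so a = g sinθ/(1+k) = 10 × sin24.5° / 1.5 ≈ 2.76 m/s².

a ≈ 2.76 m/s²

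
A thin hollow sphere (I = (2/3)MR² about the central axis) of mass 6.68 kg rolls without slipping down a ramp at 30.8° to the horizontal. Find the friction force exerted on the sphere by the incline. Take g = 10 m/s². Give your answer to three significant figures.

For this body I = (2/3)MR², i.e. k = I/(MR²) = 2/3.
Along the incline Mg sinθ − f = Ma, and torque about the center fR = Iα = kMR²(a/R) gives f = kMa.
Combining, a = g sinθ/(1+k) and f = kMa = kMg sinθ/(1+k).
f = (2/3) × 6.68 × 10 × sin30.8° / 1.667 ≈ 13.7 N.

f ≈ 13.7 N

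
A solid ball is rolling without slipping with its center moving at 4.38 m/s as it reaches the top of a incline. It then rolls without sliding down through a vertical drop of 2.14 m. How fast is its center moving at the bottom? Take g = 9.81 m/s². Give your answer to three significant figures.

v ≈ 7.01 m/s

Here I = (2/5)MR², so the shape factor k = I/(MR²) = 0.4.
Since it rolls without slipping, ω = v/R and KE = ½Mv² + ½Iω² = ½(1+k)Mv² = (7/10)Mv².
Energy conservation: (7/10)Mv₀² + Mgh = (7/10)Mv², so v² = v₀² + 2gh/(1+k).
v = √(4.38² + 2×9.81×2.14/1.4) = √49.17 ≈ 7.01 m/s.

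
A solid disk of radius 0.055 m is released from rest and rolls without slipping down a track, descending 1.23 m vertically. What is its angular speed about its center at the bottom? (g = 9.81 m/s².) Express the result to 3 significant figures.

Here I = (1/2)MR², so the shape factor k = I/(MR²) = 0.5.
Pure rolling means v = ωR; then KE = ½Mv² + ½I(v/R)² = ½(1+k)Mv² = (3/4)Mv².
Energy conservation Mgh = ½(1+k)Mv² gives v = √(2gh/(1+k)) = √(2 × 9.81 × 1.23 / 1.5) = 4.011 m/s.
The angular speed follows from ω = v/R = 4.011/0.055 ≈ 72.9 rad/s.

ω ≈ 72.9 rad/s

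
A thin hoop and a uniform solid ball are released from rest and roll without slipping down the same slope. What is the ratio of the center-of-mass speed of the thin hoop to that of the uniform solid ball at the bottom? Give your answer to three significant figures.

v_ratio ≈ 0.837

Each satisfies Mgh = ½(1+k)Mv² with k = I/(MR²), so v ∝ 1/√(1+k).
For the thin hoop k = 1; for the uniform solid ball k = 0.4.
v₁/v₂ = √((1+k₂)/(1+k₁)) = √(1.4/2) ≈ 0.837.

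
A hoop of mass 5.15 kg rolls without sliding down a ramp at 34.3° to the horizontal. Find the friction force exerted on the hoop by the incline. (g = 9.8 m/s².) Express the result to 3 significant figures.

For this body I = MR², i.e. k = I/(MR²) = 1.
Translational: Mg sinθ − f = Ma. Rotational about the CM: fR = Iα = kMRa, so f = kMa.
Combining, a = g sinθ/(1+k) and f = kMa = kMg sinθ/(1+k).
f = 1 × 5.15 × 9.8 × sin34.3° / 2 ≈ 14.2 N.

f ≈ 14.2 N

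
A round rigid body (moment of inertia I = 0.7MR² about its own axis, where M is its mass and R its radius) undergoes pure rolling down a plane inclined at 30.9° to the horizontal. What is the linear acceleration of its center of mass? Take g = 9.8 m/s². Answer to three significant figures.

a ≈ 2.96 m/s²

For this body I = 0.7MR², i.e. k = I/(MR²) = 0.7.
Newton's second law down the slope: Mg sinθ − f = Ma. The torque equation fR = Iα (with α = a/R) gives f = kMa.
Eliminating f: Mg sinθ = (1+k)Ma, so a = g sinθ/(1+k) = 9.8 × sin30.9° / 1.7 ≈ 2.96 m/s².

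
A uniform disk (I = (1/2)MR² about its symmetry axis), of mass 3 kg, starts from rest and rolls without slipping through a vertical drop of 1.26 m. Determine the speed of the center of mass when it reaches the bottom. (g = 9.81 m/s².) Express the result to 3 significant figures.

v ≈ 4.06 m/s

The moment of inertia is (1/2)MR², giving k ≡ I/(MR²) = 0.5.
Rolling without slipping gives ω = v/R, so the total kinetic energy is ½Mv² + ½Iω² = ½(1+k)Mv² = (3/4)Mv².
Setting Mgh = (3/4)Mv² gives v = √(2gh/(1+k)) = √(2·9.81·1.26/1.5) ≈ 4.06 m/s.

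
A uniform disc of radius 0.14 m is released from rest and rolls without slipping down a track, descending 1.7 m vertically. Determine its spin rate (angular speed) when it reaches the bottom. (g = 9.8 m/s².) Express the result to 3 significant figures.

With I = (1/2)MR², the ratio k = I/(MR²) is 0.5.
Rolling without slipping gives ω = v/R, so the total kinetic energy is ½Mv² + ½Iω² = ½(1+k)Mv² = (3/4)Mv².
Energy conservation Mgh = ½(1+k)Mv² gives v = √(2gh/(1+k)) = √(2 × 9.8 × 1.7 / 1.5) = 4.713 m/s.
The angular speed follows from ω = v/R = 4.713/0.14 ≈ 33.7 rad/s.

ω ≈ 33.7 rad/s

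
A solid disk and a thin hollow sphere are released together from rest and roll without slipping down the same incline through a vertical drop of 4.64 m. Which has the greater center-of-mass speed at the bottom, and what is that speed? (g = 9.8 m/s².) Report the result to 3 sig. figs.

the solid disk, at v ≈ 7.79 m/s

For rolling without slipping, Mgh = ½(1+k)Mv² where k = I/(MR²), so v = √(2gh/(1+k)).
Solid disk: k = 0.5, giving v = √(2×9.8×4.64/1.5) = 7.786 m/s.
Thin hollow sphere: k = 2/3, giving v = √(2×9.8×4.64/1.667) = 7.387 m/s.
The smaller k wins: the solid disk, at ≈ 7.79 m/s.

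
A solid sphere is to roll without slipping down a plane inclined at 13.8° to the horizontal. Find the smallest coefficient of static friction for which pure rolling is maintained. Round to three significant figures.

μ_min ≈ 0.0702

The moment of inertia is (2/5)MR², giving k ≡ I/(MR²) = 0.4.
Translational: Mg sinθ − f = Ma. Rotational about the CM: fR = Iα = kMRa, so f = kMa.
These give a = g sinθ/(1+k) and the required friction f = kMg sinθ/(1+k).
The normal force is N = Mg cosθ, so μ_min = f/N = k tanθ/(1+k).
μ_min = 0.4 × tan13.8° / 1.4 ≈ 0.0702.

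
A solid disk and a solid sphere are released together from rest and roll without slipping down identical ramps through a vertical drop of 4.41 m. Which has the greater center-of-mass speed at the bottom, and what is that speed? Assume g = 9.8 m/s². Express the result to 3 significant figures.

the solid sphere, at v ≈ 7.86 m/s

For rolling without slipping, Mgh = ½(1+k)Mv² where k = I/(MR²), so v = √(2gh/(1+k)).
Solid disk: k = 0.5, giving v = √(2×9.8×4.41/1.5) = 7.591 m/s.
Solid sphere: k = 0.4, giving v = √(2×9.8×4.41/1.4) = 7.857 m/s.
The smaller k wins: the solid sphere, at ≈ 7.86 m/s.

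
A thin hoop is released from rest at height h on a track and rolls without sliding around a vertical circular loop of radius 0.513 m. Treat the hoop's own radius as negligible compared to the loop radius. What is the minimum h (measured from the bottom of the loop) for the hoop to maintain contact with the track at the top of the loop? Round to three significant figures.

h_min ≈ 1.54 m

For this body I = MR², i.e. k = I/(MR²) = 1.
At the top of the loop, the minimum-contact condition is Mg = Mv_top²/r, so v_top² = gr.
With ω = v/R, the kinetic energy at speed v is ½(1+k)Mv² = Mv².
Energy conservation from release (height h) to the top (height 2r): Mgh = Mg(2r) + M·gr.
Thus h_min = 2r + (1+k)r/2 = r(2 + 2/2) = 0.513 × 3 ≈ 1.54 m.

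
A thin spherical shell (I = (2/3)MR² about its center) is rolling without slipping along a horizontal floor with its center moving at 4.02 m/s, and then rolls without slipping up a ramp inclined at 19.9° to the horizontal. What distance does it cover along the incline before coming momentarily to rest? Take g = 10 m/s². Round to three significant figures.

Here I = (2/3)MR², so the shape factor k = I/(MR²) = 2/3.
Rolling without slipping gives ω = v/R, so the total kinetic energy is ½Mv² + ½Iω² = ½(1+k)Mv² = (5/6)Mv².
Setting this equal to Mgh gives the vertical rise h = (1+k)v₀²/(2g) = 1.667×4.02²/(2×10) = 1.347 m.
The distance along the slope is d = h/sinθ = 1.347/sin19.9° ≈ 3.96 m.

d ≈ 3.96 m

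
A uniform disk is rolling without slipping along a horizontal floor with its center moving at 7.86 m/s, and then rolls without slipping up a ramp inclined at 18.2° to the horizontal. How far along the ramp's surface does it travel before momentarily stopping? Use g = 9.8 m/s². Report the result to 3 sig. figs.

d ≈ 15.1 m

The moment of inertia is (1/2)MR², giving k ≡ I/(MR²) = 0.5.
Pure rolling means v = ωR; then KE = ½Mv² + ½I(v/R)² = ½(1+k)Mv² = (3/4)Mv².
Setting this equal to Mgh gives the vertical rise h = (1+k)v₀²/(2g) = 1.5×7.86²/(2×9.8) = 4.728 m.
Along the incline, d = h/sinθ = 4.728/sin18.2° ≈ 15.1 m.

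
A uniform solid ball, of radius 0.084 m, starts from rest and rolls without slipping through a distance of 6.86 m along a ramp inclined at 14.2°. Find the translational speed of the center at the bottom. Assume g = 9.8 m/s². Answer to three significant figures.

With I = (2/5)MR², the ratio k = I/(MR²) is 0.4.
Rolling without slipping gives ω = v/R, so the total kinetic energy is ½Mv² + ½Iω² = ½(1+k)Mv² = (7/10)Mv².
The vertical drop is h = L sinθ = 6.86 × sin14.2° = 1.683 m.
Energy conservation: Mgh = (7/10)Mv², so v = √(2gh/(1+k)) = √(2 × 9.8 × 1.683 / 1.4) ≈ 4.85 m/s.

v ≈ 4.85 m/s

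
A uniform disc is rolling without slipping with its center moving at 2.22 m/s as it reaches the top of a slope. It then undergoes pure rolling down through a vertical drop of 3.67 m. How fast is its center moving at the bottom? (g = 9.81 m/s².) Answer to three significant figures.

v ≈ 7.28 m/s

For this body I = (1/2)MR², i.e. k = I/(MR²) = 0.5.
Rolling without slipping gives ω = v/R, so the total kinetic energy is ½Mv² + ½Iω² = ½(1+k)Mv² = (3/4)Mv².
Conserving energy between top and bottom: (3/4)Mv² = (3/4)Mv₀² + Mgh, hence v² = v₀² + 2gh/(1+k).
v = √(2.22² + 2×9.81×3.67/1.5) = √52.93 ≈ 7.28 m/s.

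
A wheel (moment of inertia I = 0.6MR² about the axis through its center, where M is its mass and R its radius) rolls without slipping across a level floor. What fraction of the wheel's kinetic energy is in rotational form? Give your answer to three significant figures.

fraction ≈ 0.375

The moment of inertia is 0.6MR², giving k ≡ I/(MR²) = 0.6.
Since ω = v/R, the translational part is ½Mv² and the rotational part is ½I(v/R)² = ½kMv²; the total is ½(1+k)Mv².
The rotational fraction is therefore k/(1+k) = 0.6/1.6 ≈ 0.375.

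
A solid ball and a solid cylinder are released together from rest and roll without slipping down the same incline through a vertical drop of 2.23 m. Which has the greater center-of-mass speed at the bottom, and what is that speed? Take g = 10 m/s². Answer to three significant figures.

For rolling without slipping, Mgh = ½(1+k)Mv² where k = I/(MR²), so v = √(2gh/(1+k)).
Solid ball: k = 0.4, giving v = √(2×10×2.23/1.4) = 5.644 m/s.
Solid cylinder: k = 0.5, giving v = √(2×10×2.23/1.5) = 5.453 m/s.
The smaller k wins: the solid ball, at ≈ 5.64 m/s.

the solid ball, at v ≈ 5.64 m/s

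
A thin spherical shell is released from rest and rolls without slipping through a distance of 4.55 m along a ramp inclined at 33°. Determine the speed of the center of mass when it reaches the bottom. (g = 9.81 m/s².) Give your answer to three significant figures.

v ≈ 5.40 m/s

Here I = (2/3)MR², so the shape factor k = I/(MR²) = 2/3.
Rolling without slipping gives ω = v/R, so the total kinetic energy is ½Mv² + ½Iω² = ½(1+k)Mv² = (5/6)Mv².
The vertical drop is h = L sinθ = 4.55 × sin33° = 2.478 m.
Energy conservation: Mgh = (5/6)Mv², so v = √(2gh/(1+k)) = √(2 × 9.81 × 2.478 / 1.667) ≈ 5.40 m/s.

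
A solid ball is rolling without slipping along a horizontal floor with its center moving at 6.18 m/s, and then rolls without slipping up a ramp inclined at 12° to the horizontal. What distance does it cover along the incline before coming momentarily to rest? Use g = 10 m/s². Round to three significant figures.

With I = (2/5)MR², the ratio k = I/(MR²) is 0.4.
Since it rolls without slipping, ω = v/R and KE = ½Mv² + ½Iω² = ½(1+k)Mv² = (7/10)Mv².
Setting this equal to Mgh gives the vertical rise h = (1+k)v₀²/(2g) = 1.4×6.18²/(2×10) = 2.673 m.
Along the incline, d = h/sinθ = 2.673/sin12° ≈ 12.9 m.

d ≈ 12.9 m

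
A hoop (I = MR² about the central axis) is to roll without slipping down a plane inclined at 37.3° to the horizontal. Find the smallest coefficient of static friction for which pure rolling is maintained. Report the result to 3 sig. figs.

Here I = MR², so the shape factor k = I/(MR²) = 1.
Translational: Mg sinθ − f = Ma. Rotational about the CM: fR = Iα = kMRa, so f = kMa.
These give a = g sinθ/(1+k) and the required friction f = kMg sinθ/(1+k).
With N = Mg cosθ, the no-slip condition f ≤ μN gives μ_min = f/N = k tanθ/(1+k).
μ_min = 1 × tan37.3° / 2 ≈ 0.381.

μ_min ≈ 0.381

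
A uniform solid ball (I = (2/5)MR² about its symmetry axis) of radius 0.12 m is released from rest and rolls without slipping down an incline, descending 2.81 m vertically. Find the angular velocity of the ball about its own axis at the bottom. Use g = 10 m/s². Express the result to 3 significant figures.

ω ≈ 52.8 rad/s

For this body I = (2/5)MR², i.e. k = I/(MR²) = 0.4.
The rolling condition ω = v/R makes the rotational term ½I(v/R)² = ½kMv², so KE_total = ½(1+k)Mv² = (7/10)Mv².
Energy conservation Mgh = ½(1+k)Mv² gives v = √(2gh/(1+k)) = √(2 × 10 × 2.81 / 1.4) = 6.336 m/s.
The angular speed follows from ω = v/R = 6.336/0.12 ≈ 52.8 rad/s.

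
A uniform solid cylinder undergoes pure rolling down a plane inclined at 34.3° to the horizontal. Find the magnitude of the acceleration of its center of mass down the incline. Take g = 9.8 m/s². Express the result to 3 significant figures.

For this body I = (1/2)MR², i.e. k = I/(MR²) = 0.5.
Translational: Mg sinθ − f = Ma. Rotational about the CM: fR = Iα = kMRa, so f = kMa.
Eliminating f: Mg sinθ = (1+k)Ma, so a = g sinθ/(1+k) = 9.8 × sin34.3° / 1.5 ≈ 3.68 m/s².

a ≈ 3.68 m/s²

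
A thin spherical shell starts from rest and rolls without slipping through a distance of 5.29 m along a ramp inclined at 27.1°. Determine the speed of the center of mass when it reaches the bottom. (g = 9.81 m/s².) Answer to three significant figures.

v ≈ 5.33 m/s

For this body I = (2/3)MR², i.e. k = I/(MR²) = 2/3.
Rolling without slipping gives ω = v/R, so the total kinetic energy is ½Mv² + ½Iω² = ½(1+k)Mv² = (5/6)Mv².
The vertical drop is h = L sinθ = 5.29 × sin27.1° = 2.41 m.
Energy conservation: Mgh = (5/6)Mv², so v = √(2gh/(1+k)) = √(2 × 9.81 × 2.41 / 1.667) ≈ 5.33 m/s.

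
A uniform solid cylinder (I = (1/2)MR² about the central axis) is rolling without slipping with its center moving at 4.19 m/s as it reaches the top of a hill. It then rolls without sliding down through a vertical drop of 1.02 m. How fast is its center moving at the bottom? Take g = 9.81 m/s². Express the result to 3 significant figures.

v ≈ 5.56 m/s

Here I = (1/2)MR², so the shape factor k = I/(MR²) = 0.5.
The rolling condition ω = v/R makes the rotational term ½I(v/R)² = ½kMv², so KE_total = ½(1+k)Mv² = (3/4)Mv².
Conserving energy between top and bottom: (3/4)Mv² = (3/4)Mv₀² + Mgh, hence v² = v₀² + 2gh/(1+k).
v = √(4.19² + 2×9.81×1.02/1.5) = √30.9 ≈ 5.56 m/s.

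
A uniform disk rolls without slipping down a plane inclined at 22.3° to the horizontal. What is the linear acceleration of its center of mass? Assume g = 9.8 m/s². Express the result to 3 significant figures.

a ≈ 2.48 m/s²

The moment of inertia is (1/2)MR², giving k ≡ I/(MR²) = 0.5.
Translational: Mg sinθ − f = Ma. Rotational about the CM: fR = Iα = kMRa, so f = kMa.
Eliminating f: Mg sinθ = (1+k)Ma, so a = g sinθ/(1+k) = 9.8 × sin22.3° / 1.5 ≈ 2.48 m/s².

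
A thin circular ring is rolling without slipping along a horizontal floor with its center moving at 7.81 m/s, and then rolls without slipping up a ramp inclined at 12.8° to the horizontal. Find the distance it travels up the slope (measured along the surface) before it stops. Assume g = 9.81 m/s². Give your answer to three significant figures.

For this body I = MR², i.e. k = I/(MR²) = 1.
The rolling condition ω = v/R makes the rotational term ½I(v/R)² = ½kMv², so KE_total = ½(1+k)Mv² = Mv².
Setting this equal to Mgh gives the vertical rise h = (1+k)v₀²/(2g) = 2×7.81²/(2×9.81) = 6.218 m.
Along the incline, d = h/sinθ = 6.218/sin12.8° ≈ 28.1 m.

d ≈ 28.1 m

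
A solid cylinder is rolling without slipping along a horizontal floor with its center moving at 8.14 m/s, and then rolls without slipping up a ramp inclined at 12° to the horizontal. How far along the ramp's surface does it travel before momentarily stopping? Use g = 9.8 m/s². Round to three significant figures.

d ≈ 24.4 m

With I = (1/2)MR², the ratio k = I/(MR²) is 0.5.
The rolling condition ω = v/R makes the rotational term ½I(v/R)² = ½kMv², so KE_total = ½(1+k)Mv² = (3/4)Mv².
Setting this equal to Mgh gives the vertical rise h = (1+k)v₀²/(2g) = 1.5×8.14²/(2×9.8) = 5.071 m.
The distance along the slope is d = h/sinθ = 5.071/sin12° ≈ 24.4 m.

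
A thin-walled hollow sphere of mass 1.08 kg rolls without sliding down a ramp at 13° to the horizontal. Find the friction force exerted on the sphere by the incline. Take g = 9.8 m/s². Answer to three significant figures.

f ≈ 0.952 N

For this body I = (2/3)MR², i.e. k = I/(MR²) = 2/3.
Translational: Mg sinθ − f = Ma. Rotational about the CM: fR = Iα = kMRa, so f = kMa.
Combining, a = g sinθ/(1+k) and f = kMa = kMg sinθ/(1+k).
f = (2/3) × 1.08 × 9.8 × sin13° / 1.667 ≈ 0.952 N.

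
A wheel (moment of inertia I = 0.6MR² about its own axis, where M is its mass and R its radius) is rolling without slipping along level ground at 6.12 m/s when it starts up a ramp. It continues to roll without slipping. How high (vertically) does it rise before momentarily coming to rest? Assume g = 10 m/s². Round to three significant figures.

h ≈ 3.00 m

Here I = 0.6MR², so the shape factor k = I/(MR²) = 0.6.
Rolling without slipping gives ω = v/R, so the total kinetic energy is ½Mv² + ½Iω² = ½(1+k)Mv² = (4/5)Mv².
At the top the kinetic energy is zero, so (4/5)Mv₀² = Mgh.
Thus h = (1+k)v₀²/(2g) = 1.6 × 6.12² / (2 × 10) ≈ 3.00 m.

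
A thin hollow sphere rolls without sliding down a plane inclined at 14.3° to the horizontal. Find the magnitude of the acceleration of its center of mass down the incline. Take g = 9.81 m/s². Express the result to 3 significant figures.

The moment of inertia is (2/3)MR², giving k ≡ I/(MR²) = 2/3.
Along the incline Mg sinθ − f = Ma, and torque about the center fR = Iα = kMR²(a/R) gives f = kMa.
Eliminating f: Mg sinθ = (1+k)Ma, so a = g sinθ/(1+k) = 9.81 × sin14.3° / 1.667 ≈ 1.45 m/s².

a ≈ 1.45 m/s²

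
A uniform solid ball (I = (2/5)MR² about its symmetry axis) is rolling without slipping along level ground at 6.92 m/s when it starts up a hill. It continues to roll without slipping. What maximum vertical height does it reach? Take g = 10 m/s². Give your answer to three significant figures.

h ≈ 3.35 m

For this body I = (2/5)MR², i.e. k = I/(MR²) = 0.4.
Since it rolls without slipping, ω = v/R and KE = ½Mv² + ½Iω² = ½(1+k)Mv² = (7/10)Mv².
All of this converts to potential energy at the highest point: (7/10)Mv₀² = Mgh.
Thus h = (1+k)v₀²/(2g) = 1.4 × 6.92² / (2 × 10) ≈ 3.35 m.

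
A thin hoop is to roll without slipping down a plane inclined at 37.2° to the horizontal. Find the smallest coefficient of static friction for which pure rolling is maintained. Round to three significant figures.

For this body I = MR², i.e. k = I/(MR²) = 1.
Along the incline Mg sinθ − f = Ma, and torque about the center fR = Iα = kMR²(a/R) gives f = kMa.
These give a = g sinθ/(1+k) and the required friction f = kMg sinθ/(1+k).
With N = Mg cosθ, the no-slip condition f ≤ μN gives μ_min = f/N = k tanθ/(1+k).
μ_min = 1 × tan37.2° / 2 ≈ 0.380.

μ_min ≈ 0.380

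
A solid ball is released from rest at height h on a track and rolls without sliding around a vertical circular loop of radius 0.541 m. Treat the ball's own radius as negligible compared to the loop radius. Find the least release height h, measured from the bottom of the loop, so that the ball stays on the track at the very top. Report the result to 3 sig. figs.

h_min ≈ 1.46 m

The moment of inertia is (2/5)MR², giving k ≡ I/(MR²) = 0.4.
At the top, contact is just lost when gravity alone supplies the centripetal force: Mg = Mv_top²/r, i.e. v_top² = gr.
With ω = v/R, the kinetic energy at speed v is ½(1+k)Mv² = (7/10)Mv².
Energy conservation from release (height h) to the top (height 2r): Mgh = Mg(2r) + (7/10)M·gr.
Thus h_min = 2r + (1+k)r/2 = r(2 + 1.4/2) = 0.541 × 2.7 ≈ 1.46 m.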